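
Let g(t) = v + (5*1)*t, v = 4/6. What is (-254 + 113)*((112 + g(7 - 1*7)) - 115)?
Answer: 329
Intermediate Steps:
v = 2/3 (v = 4*(1/6) = 2/3 ≈ 0.66667)
g(t) = 2/3 + 5*t (g(t) = 2/3 + (5*1)*t = 2/3 + 5*t)
(-254 + 113)*((112 + g(7 - 1*7)) - 115) = (-254 + 113)*((112 + (2/3 + 5*(7 - 1*7))) - 115) = -141*((112 + (2/3 + 5*(7 - 7))) - 115) = -141*((112 + (2/3 + 5*0)) - 115) = -141*((112 + (2/3 + 0)) - 115) = -141*((112 + 2/3) - 115) = -141*(338/3 - 115) = -141*(-7/3) = 329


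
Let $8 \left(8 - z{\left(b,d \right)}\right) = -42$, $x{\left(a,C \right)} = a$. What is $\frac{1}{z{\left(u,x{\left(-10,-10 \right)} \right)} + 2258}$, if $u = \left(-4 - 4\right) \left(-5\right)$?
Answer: $\frac{4}{9085} \approx 0.00044029$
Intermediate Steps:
$u = 40$ ($u = \left(-8\right) \left(-5\right) = 40$)
$z{\left(b,d \right)} = \frac{53}{4}$ ($z{\left(b,d \right)} = 8 - - \frac{21}{4} = 8 + \frac{21}{4} = \frac{53}{4}$)
$\frac{1}{z{\left(u,x{\left(-10,-10 \right)} \right)} + 2258} = \frac{1}{\frac{53}{4} + 2258} = \frac{1}{\frac{9085}{4}} = \frac{4}{9085}$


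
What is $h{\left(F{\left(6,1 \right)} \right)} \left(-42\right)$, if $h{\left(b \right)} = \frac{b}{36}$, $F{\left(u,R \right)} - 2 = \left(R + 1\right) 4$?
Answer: $- \frac{35}{3} \approx -11.667$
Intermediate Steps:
$F{\left(u,R \right)} = 6 + 4 R$ ($F{\left(u,R \right)} = 2 + \left(R + 1\right) 4 = 2 + \left(1 + R\right) 4 = 2 + \left(4 + 4 R\right) = 6 + 4 R$)
$h{\left(b \right)} = \frac{b}{36}$ ($h{\left(b \right)} = b \frac{1}{36} = \frac{b}{36}$)
$h{\left(F{\left(6,1 \right)} \right)} \left(-42\right) = \frac{6 + 4 \cdot 1}{36} \left(-42\right) = \frac{6 + 4}{36} \left(-42\right) = \frac{1}{36} \cdot 10 \left(-42\right) = \frac{5}{18} \left(-42\right) = - \frac{35}{3}$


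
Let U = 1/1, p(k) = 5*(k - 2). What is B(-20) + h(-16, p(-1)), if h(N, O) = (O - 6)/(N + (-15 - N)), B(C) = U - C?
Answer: 112/5 ≈ 22.400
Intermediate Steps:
p(k) = -10 + 5*k (p(k) = 5*(-2 + k) = -10 + 5*k)
U = 1
B(C) = 1 - C
h(N, O) = ⅖ - O/15 (h(N, O) = (-6 + O)/(-15) = (-6 + O)*(-1/15) = ⅖ - O/15)
B(-20) + h(-16, p(-1)) = (1 - 1*(-20)) + (⅖ - (-10 + 5*(-1))/15) = (1 + 20) + (⅖ - (-10 - 5)/15) = 21 + (⅖ - 1/15*(-15)) = 21 + (⅖ + 1) = 21 + 7/5 = 112/5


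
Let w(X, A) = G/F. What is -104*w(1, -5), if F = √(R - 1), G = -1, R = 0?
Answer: -104*I ≈ -104.0*I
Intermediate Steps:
F = I (F = √(0 - 1) = √(-1) = I ≈ 1.0*I)
w(X, A) = I (w(X, A) = -1/I = -(-1)*I = I)
-104*w(1, -5) = -104*I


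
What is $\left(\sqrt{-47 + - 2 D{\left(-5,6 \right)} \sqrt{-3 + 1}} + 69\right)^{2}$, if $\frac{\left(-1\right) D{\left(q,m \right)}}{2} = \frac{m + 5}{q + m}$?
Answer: $\left(69 + \sqrt{-47 + 44 i \sqrt{2}}\right)^{2} \approx 5257.1 + 1153.1 i$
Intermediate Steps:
$D{\left(q,m \right)} = - \frac{2 \left(5 + m\right)}{m + q}$ ($D{\left(q,m \right)} = - 2 \frac{m + 5}{q + m} = - 2 \frac{5 + m}{m + q} = - \frac{2 \left(5 + m\right)}{m + q}$)
$\left(\sqrt{-47 + - 2 D{\left(-5,6 \right)} \sqrt{-3 + 1}} + 69\right)^{2} = \left(\sqrt{-47 + - 2 \frac{2 \left(-5 - 6\right)}{6 - 5} \sqrt{-3 + 1}} + 69\right)^{2} = \left(\sqrt{-47 + - 2 \frac{2 \left(-5 - 6\right)}{1} \sqrt{-2}} + 69\right)^{2} = \left(\sqrt{-47 + - 2 \cdot 2 \cdot 1 \left(-11\right) i \sqrt{2}} + 69\right)^{2} = \left(\sqrt{-47 + \left(-2\right) \left(-22\right) i \sqrt{2}} + 69\right)^{2} = \left(\sqrt{-47 + 44 i \sqrt{2}} + 69\right)^{2} = \left(69 + \sqrt{-47 + 44 i \sqrt{2}}\right)^{2}$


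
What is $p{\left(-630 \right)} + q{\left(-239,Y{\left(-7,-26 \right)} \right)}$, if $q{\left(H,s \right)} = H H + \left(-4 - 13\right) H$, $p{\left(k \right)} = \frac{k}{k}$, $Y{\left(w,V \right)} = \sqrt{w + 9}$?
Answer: $61185$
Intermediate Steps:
$Y{\left(w,V \right)} = \sqrt{9 + w}$
$p{\left(k \right)} = 1$
$q{\left(H,s \right)} = H^{2} - 17 H$
$p{\left(-630 \right)} + q{\left(-239,Y{\left(-7,-26 \right)} \right)} = 1 - 239 \left(-17 - 239\right) = 1 - -61184 = 1 + 61184 = 61185$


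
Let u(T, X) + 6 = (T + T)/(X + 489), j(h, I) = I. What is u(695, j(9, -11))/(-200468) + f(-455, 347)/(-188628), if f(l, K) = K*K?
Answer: -360554924461/564844801191 ≈ -0.63833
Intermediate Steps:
f(l, K) = K**2
u(T, X) = -6 + 2*T/(489 + X) (u(T, X) = -6 + (T + T)/(X + 489) = -6 + (2*T)/(489 + X) = -6 + 2*T/(489 + X))
u(695, j(9, -11))/(-200468) + f(-455, 347)/(-188628) = (2*(-1467 + 695 - 3*(-11))/(489 - 11))/(-200468) + 347**2/(-188628) = (2*(-1467 + 695 + 33)/478)*(-1/200468) + 120409*(-1/188628) = (2*(1/478)*(-739))*(-1/200468) - 120409/188628 = -739/239*(-1/200468) - 120409/188628 = 739/47911852 - 120409/188628 = -360554924461/564844801191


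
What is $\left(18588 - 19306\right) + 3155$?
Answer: $2437$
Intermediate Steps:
$\left(18588 - 19306\right) + 3155 = -718 + 3155 = 2437$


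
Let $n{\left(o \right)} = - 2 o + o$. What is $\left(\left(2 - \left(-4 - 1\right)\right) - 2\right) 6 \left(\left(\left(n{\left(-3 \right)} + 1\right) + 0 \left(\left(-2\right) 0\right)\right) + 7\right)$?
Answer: $330$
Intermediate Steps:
$n{\left(o \right)} = - o$
$\left(\left(2 - \left(-4 - 1\right)\right) - 2\right) 6 \left(\left(\left(n{\left(-3 \right)} + 1\right) + 0 \left(\left(-2\right) 0\right)\right) + 7\right) = \left(\left(2 - \left(-4 - 1\right)\right) - 2\right) 6 \left(\left(\left(\left(-1\right) \left(-3\right) + 1\right) + 0 \left(\left(-2\right) 0\right)\right) + 7\right) = \left(\left(2 - \left(-4 - 1\right)\right) - 2\right) 6 \left(\left(\left(3 + 1\right) + 0 \cdot 0\right) + 7\right) = \left(\left(2 - -5\right) - 2\right) 6 \left(\left(4 + 0\right) + 7\right) = \left(\left(2 + 5\right) - 2\right) 6 \left(4 + 7\right) = \left(7 - 2\right) 6 \cdot 11 = 5 \cdot 6 \cdot 11 = 30 \cdot 11 = 330$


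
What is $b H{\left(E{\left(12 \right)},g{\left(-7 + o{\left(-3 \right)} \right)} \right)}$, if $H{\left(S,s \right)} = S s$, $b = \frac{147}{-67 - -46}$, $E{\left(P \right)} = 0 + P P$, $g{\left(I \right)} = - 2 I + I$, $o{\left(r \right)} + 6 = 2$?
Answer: $-11088$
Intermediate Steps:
$o{\left(r \right)} = -4$ ($o{\left(r \right)} = -6 + 2 = -4$)
$g{\left(I \right)} = - I$
$E{\left(P \right)} = P^{2}$ ($E{\left(P \right)} = 0 + P^{2} = P^{2}$)
$b = -7$ ($b = \frac{147}{-67 + 46} = \frac{147}{-21} = 147 \left(- \frac{1}{21}\right) = -7$)
$b H{\left(E{\left(12 \right)},g{\left(-7 + o{\left(-3 \right)} \right)} \right)} = - 7 \cdot 12^{2} \left(- (-7 - 4)\right) = - 7 \cdot 144 \left(\left(-1\right) \left(-11\right)\right) = - 7 \cdot 144 \cdot 11 = \left(-7\right) 1584 = -11088$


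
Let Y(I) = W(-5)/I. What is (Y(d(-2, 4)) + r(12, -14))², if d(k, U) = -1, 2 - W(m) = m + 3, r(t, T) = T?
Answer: 324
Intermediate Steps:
W(m) = -1 - m (W(m) = 2 - (m + 3) = 2 - (3 + m) = 2 + (-3 - m) = -1 - m)
Y(I) = 4/I (Y(I) = (-1 - 1*(-5))/I = (-1 + 5)/I = 4/I)
(Y(d(-2, 4)) + r(12, -14))² = (4/(-1) - 14)² = (4*(-1) - 14)² = (-4 - 14)² = (-18)² = 324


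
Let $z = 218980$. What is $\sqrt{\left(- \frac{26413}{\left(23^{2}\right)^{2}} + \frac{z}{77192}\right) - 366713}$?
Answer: $\frac{i \sqrt{38217212429267397574}}{10208642} \approx 605.57 i$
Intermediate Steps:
$\sqrt{\left(- \frac{26413}{\left(23^{2}\right)^{2}} + \frac{z}{77192}\right) - 366713} = \sqrt{\left(- \frac{26413}{\left(23^{2}\right)^{2}} + \frac{218980}{77192}\right) - 366713} = \sqrt{\left(- \frac{26413}{529^{2}} + 218980 \cdot \frac{1}{77192}\right) - 366713} = \sqrt{\left(- \frac{26413}{279841} + \frac{54745}{19298}\right) - 366713} = \sqrt{\frac{14810177471}{5400371618} - 366713} = \sqrt{- \frac{1980371666974163}{5400371618}} = \frac{i \sqrt{38217212429267397574}}{10208642}$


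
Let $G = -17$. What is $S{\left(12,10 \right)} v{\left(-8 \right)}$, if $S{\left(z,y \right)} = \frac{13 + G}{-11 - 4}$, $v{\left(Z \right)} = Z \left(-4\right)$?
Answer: $\frac{128}{15} \approx 8.5333$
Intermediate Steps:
$v{\left(Z \right)} = - 4 Z$
$S{\left(z,y \right)} = \frac{4}{15}$ ($S{\left(z,y \right)} = \frac{13 - 17}{-11 - 4} = - \frac{4}{-15} = \left(-4\right) \left(- \frac{1}{15}\right) = \frac{4}{15}$)
$S{\left(12,10 \right)} v{\left(-8 \right)} = \frac{4 \left(\left(-4\right) \left(-8\right)\right)}{15} = \frac{4}{15} \cdot 32 = \frac{128}{15}$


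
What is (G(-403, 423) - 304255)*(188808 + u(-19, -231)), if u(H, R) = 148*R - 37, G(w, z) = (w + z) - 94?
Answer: -47044089807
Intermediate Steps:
G(w, z) = -94 + w + z
u(H, R) = -37 + 148*R
(G(-403, 423) - 304255)*(188808 + u(-19, -231)) = ((-94 - 403 + 423) - 304255)*(188808 + (-37 + 148*(-231))) = (-74 - 304255)*(188808 + (-37 - 34188)) = -304329*(188808 - 34225) = -304329*154583 = -47044089807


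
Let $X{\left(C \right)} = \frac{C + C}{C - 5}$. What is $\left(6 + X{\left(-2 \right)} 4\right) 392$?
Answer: $3248$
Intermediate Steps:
$X{\left(C \right)} = \frac{2 C}{-5 + C}$
$\left(6 + X{\left(-2 \right)} 4\right) 392 = \left(6 + 2 \left(-2\right) \frac{1}{-5 - 2} \cdot 4\right) 392 = \left(6 + 2 \left(-2\right) \frac{1}{-7} \cdot 4\right) 392 = \left(6 + 2 \left(-2\right) \left(- \frac{1}{7}\right) 4\right) 392 = \left(6 + \frac{4}{7} \cdot 4\right) 392 = \left(6 + \frac{16}{7}\right) 392 = \frac{58}{7} \cdot 392 = 3248$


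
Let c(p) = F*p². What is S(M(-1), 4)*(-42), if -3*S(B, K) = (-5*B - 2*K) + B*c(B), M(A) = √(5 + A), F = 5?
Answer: 308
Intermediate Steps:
c(p) = 5*p²
S(B, K) = -5*B³/3 + 2*K/3 + 5*B/3 (S(B, K) = -((-5*B - 2*K) + B*(5*B²))/3 = -((-5*B - 2*K) + 5*B³)/3 = -(-5*B - 2*K + 5*B³)/3 = -5*B³/3 + 2*K/3 + 5*B/3)
S(M(-1), 4)*(-42) = (-5*(5 - 1)^(3/2)/3 + (⅔)*4 + 5*√(5 - 1)/3)*(-42) = (-5*(√4)³/3 + 8/3 + 5*√4/3)*(-42) = (-5/3*2³ + 8/3 + (5/3)*2)*(-42) = (-5/3*8 + 8/3 + 10/3)*(-42) = (-40/3 + 8/3 + 10/3)*(-42) = -22/3*(-42) = 308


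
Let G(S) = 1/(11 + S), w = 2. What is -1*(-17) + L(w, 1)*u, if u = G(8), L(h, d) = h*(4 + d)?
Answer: 333/19 ≈ 17.526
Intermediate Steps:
u = 1/19 (u = 1/(11 + 8) = 1/19 ≈ 0.052632)
-1*(-17) + L(w, 1)*u = -1*(-17) + (2*(4 + 1))*(1/19) = 17 + (2*5)*(1/19) = 17 + 10*(1/19) = 17 + 10/19 = 333/19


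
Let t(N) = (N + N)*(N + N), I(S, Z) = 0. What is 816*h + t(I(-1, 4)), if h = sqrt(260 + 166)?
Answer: 816*sqrt(426) ≈ 16842.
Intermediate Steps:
t(N) = 4*N**2 (t(N) = (2*N)*(2*N) = 4*N**2)
h = sqrt(426) ≈ 20.640
816*h + t(I(-1, 4)) = 816*sqrt(426) + 4*0**2 = 816*sqrt(426) + 4*0 = 816*sqrt(426) + 0 = 816*sqrt(426)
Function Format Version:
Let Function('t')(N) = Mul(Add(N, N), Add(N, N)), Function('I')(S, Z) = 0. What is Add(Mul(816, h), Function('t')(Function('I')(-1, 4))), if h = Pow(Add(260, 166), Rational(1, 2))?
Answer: Mul(816, Pow(426, Rational(1, 2))) ≈ 16842.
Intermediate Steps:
Function('t')(N) = Mul(4, Pow(N, 2)) (Function('t')(N) = Mul(Mul(2, N), Mul(2, N)) = Mul(4, Pow(N, 2)))
h = Pow(426, Rational(1, 2)) ≈ 20.640
Add(Mul(816, h), Function('t')(Function('I')(-1, 4))) = Add(Mul(816, Pow(426, Rational(1, 2))), Mul(4, Pow(0, 2))) = Add(Mul(816, Pow(426, Rational(1, 2))), Mul(4, 0)) = Add(Mul(816, Pow(426, Rational(1, 2))), 0) = Mul(816, Pow(426, Rational(1, 2)))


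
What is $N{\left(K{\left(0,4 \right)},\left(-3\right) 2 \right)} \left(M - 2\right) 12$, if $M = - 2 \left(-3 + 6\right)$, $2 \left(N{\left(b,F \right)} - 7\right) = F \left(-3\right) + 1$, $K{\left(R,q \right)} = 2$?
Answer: $-1584$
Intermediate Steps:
$N{\left(b,F \right)} = \frac{15}{2} - \frac{3 F}{2}$ ($N{\left(b,F \right)} = 7 + \frac{F \left(-3\right) + 1}{2} = 7 + \frac{- 3 F + 1}{2} = 7 + \frac{1 - 3 F}{2} = 7 - \left(- \frac{1}{2} + \frac{3 F}{2}\right) = \frac{15}{2} - \frac{3 F}{2}$)
$M = -6$ ($M = \left(-2\right) 3 = -6$)
$N{\left(K{\left(0,4 \right)},\left(-3\right) 2 \right)} \left(M - 2\right) 12 = \left(\frac{15}{2} - \frac{3 \left(\left(-3\right) 2\right)}{2}\right) \left(-6 - 2\right) 12 = \left(\frac{15}{2} - -9\right) \left(\left(-8\right) 12\right) = \left(\frac{15}{2} + 9\right) \left(-96\right) = \frac{33}{2} \left(-96\right) = -1584$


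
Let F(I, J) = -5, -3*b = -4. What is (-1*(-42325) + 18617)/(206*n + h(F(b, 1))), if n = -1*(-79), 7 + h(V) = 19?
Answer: 30471/8143 ≈ 3.7420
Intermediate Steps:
b = 4/3 (b = -⅓*(-4) = 4/3 ≈ 1.3333)
h(V) = 12 (h(V) = -7 + 19 = 12)
n = 79
(-1*(-42325) + 18617)/(206*n + h(F(b, 1))) = (-1*(-42325) + 18617)/(206*79 + 12) = (42325 + 18617)/(16274 + 12) = 60942/16286 = 60942*(1/16286) = 30471/8143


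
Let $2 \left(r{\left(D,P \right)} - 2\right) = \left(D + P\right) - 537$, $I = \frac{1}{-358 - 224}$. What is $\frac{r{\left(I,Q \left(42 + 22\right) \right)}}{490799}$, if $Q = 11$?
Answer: $\frac{99521}{571290036} \approx 0.0001742$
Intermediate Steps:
$I = - \frac{1}{582}$ ($I = \frac{1}{-582} = - \frac{1}{582} \approx -0.0017182$)
$r{\left(D,P \right)} = - \frac{533}{2} + \frac{D}{2} + \frac{P}{2}$ ($r{\left(D,P \right)} = 2 + \frac{\left(D + P\right) - 537}{2} = 2 + \frac{-537 + D + P}{2} = 2 + \left(- \frac{537}{2} + \frac{D}{2} + \frac{P}{2}\right) = - \frac{533}{2} + \frac{D}{2} + \frac{P}{2}$)
$\frac{r{\left(I,Q \left(42 + 22\right) \right)}}{490799} = \frac{- \frac{533}{2} + \frac{1}{2} \left(- \frac{1}{582}\right) + \frac{11 \left(42 + 22\right)}{2}}{490799} = \left(- \frac{533}{2} - \frac{1}{1164} + \frac{11 \cdot 64}{2}\right) \frac{1}{490799} = \left(- \frac{533}{2} - \frac{1}{1164} + \frac{1}{2} \cdot 704\right) \frac{1}{490799} = \left(- \frac{533}{2} - \frac{1}{1164} + 352\right) \frac{1}{490799} = \frac{99521}{1164} \cdot \frac{1}{490799} = \frac{99521}{571290036}$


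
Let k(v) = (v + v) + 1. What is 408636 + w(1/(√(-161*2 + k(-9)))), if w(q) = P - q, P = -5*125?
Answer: 408011 + I*√339/339 ≈ 4.0801e+5 + 0.054313*I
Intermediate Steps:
P = -625
k(v) = 1 + 2*v (k(v) = 2*v + 1 = 1 + 2*v)
w(q) = -625 - q
408636 + w(1/(√(-161*2 + k(-9)))) = 408636 + (-625 - 1/(√(-161*2 + (1 + 2*(-9))))) = 408636 + (-625 - 1/(√(-322 + (1 - 18)))) = 408636 + (-625 - 1/(√(-322 - 17))) = 408636 + (-625 - 1/(√(-339))) = 408636 + (-625 - 1/(I*√339)) = 408636 + (-625 - (-1)*I*√339/339) = 408636 + (-625 + I*√339/339) = 408011 + I*√339/339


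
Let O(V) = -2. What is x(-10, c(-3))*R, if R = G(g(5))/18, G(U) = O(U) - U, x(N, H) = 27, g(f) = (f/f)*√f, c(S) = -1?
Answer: -3 - 3*√5/2 ≈ -6.3541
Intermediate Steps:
g(f) = √f (g(f) = 1*√f = √f)
G(U) = -2 - U
R = -⅑ - √5/18 (R = (-2 - √5)/18 = (-2 - √5)*(1/18) = -⅑ - √5/18 ≈ -0.23534)
x(-10, c(-3))*R = 27*(-⅑ - √5/18) = -3 - 3*√5/2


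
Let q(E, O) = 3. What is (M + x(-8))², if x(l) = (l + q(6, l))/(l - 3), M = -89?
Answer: 948676/121 ≈ 7840.3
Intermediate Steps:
x(l) = (3 + l)/(-3 + l) (x(l) = (l + 3)/(l - 3) = (3 + l)/(-3 + l))
(M + x(-8))² = (-89 + (3 - 8)/(-3 - 8))² = (-89 - 5/(-11))² = (-89 - 1/11*(-5))² = (-89 + 5/11)² = (-974/11)² = 948676/121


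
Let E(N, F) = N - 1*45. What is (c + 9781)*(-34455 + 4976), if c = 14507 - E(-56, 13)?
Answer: -718963331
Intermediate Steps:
E(N, F) = -45 + N (E(N, F) = N - 45 = -45 + N)
c = 14608 (c = 14507 - (-45 - 56) = 14507 - 1*(-101) = 14507 + 101 = 14608)
(c + 9781)*(-34455 + 4976) = (14608 + 9781)*(-34455 + 4976) = 24389*(-29479) = -718963331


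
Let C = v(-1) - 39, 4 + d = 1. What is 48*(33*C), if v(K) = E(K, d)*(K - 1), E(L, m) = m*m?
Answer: -90288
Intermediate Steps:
d = -3 (d = -4 + 1 = -3)
E(L, m) = m²
v(K) = -9 + 9*K (v(K) = (-3)²*(K - 1) = 9*(-1 + K) = -9 + 9*K)
C = -57 (C = (-9 + 9*(-1)) - 39 = (-9 - 9) - 39 = -18 - 39 = -57)
48*(33*C) = 48*(33*(-57)) = 48*(-1881) = -90288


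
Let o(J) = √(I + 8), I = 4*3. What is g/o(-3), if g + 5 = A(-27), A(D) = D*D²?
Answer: -9844*√5/5 ≈ -4402.4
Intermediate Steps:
A(D) = D³
I = 12
g = -19688 (g = -5 + (-27)³ = -5 - 19683 = -19688)
o(J) = 2*√5 (o(J) = √(12 + 8) = √20 = 2*√5)
g/o(-3) = -19688*√5/10 = -9844*√5/5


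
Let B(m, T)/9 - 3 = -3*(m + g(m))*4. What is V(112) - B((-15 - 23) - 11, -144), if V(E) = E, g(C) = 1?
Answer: -5099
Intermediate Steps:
B(m, T) = -81 - 108*m (B(m, T) = 27 + 9*(-3*(m + 1)*4) = 27 + 9*(-3*(1 + m)*4) = 27 + 9*(-3*(4 + 4*m)) = 27 + 9*(-12 - 12*m) = 27 + (-108 - 108*m) = -81 - 108*m)
V(112) - B((-15 - 23) - 11, -144) = 112 - (-81 - 108*((-15 - 23) - 11)) = 112 - (-81 - 108*(-38 - 11)) = 112 - (-81 - 108*(-49)) = 112 - (-81 + 5292) = 112 - 1*5211 = 112 - 5211 = -5099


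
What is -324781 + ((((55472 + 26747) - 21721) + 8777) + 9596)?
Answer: -245910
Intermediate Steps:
-324781 + ((((55472 + 26747) - 21721) + 8777) + 9596) = -324781 + (((82219 - 21721) + 8777) + 9596) = -324781 + ((60498 + 8777) + 9596) = -324781 + (69275 + 9596) = -324781 + 78871 = -245910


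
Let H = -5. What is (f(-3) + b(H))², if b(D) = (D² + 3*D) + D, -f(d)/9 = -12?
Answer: 12769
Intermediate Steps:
f(d) = 108 (f(d) = -9*(-12) = 108)
b(D) = D² + 4*D
(f(-3) + b(H))² = (108 - 5*(4 - 5))² = (108 - 5*(-1))² = (108 + 5)² = 113² = 12769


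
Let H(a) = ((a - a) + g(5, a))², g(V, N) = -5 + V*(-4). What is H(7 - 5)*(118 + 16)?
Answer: 83750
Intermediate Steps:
g(V, N) = -5 - 4*V
H(a) = 625 (H(a) = ((a - a) + (-5 - 4*5))² = (0 + (-5 - 20))² = (0 - 25)² = (-25)² = 625)
H(7 - 5)*(118 + 16) = 625*(118 + 16) = 625*134 = 83750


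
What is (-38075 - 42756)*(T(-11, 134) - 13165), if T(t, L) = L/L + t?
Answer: 1064948425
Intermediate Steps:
T(t, L) = 1 + t
(-38075 - 42756)*(T(-11, 134) - 13165) = (-38075 - 42756)*((1 - 11) - 13165) = -80831*(-10 - 13165) = -80831*(-13175) = 1064948425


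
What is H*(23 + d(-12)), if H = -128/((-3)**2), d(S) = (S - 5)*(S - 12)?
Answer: -55168/9 ≈ -6129.8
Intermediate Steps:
d(S) = (-12 + S)*(-5 + S) (d(S) = (-5 + S)*(-12 + S) = (-12 + S)*(-5 + S))
H = -128/9 ≈ -14.222
H*(23 + d(-12)) = -128*(23 + (60 + (-12)**2 - 17*(-12)))/9 = -128*(23 + (60 + 144 + 204))/9 = -128*(23 + 408)/9 = -128/9*431 = -55168/9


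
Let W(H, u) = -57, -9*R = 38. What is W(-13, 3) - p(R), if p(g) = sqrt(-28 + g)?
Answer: -57 - I*sqrt(290)/3 ≈ -57.0 - 5.6765*I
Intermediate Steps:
R = -38/9 (R = -1/9*38 = -38/9 ≈ -4.2222)
W(-13, 3) - p(R) = -57 - sqrt(-28 - 38/9) = -57 - sqrt(-290/9) = -57 - I*sqrt(290)/3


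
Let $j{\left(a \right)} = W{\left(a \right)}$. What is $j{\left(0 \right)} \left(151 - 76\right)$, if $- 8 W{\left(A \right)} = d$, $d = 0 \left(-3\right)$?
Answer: $0$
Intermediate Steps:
$d = 0$
$W{\left(A \right)} = 0$ ($W{\left(A \right)} = \left(- \frac{1}{8}\right) 0 = 0$)
$j{\left(a \right)} = 0$
$j{\left(0 \right)} \left(151 - 76\right) = 0 \left(151 - 76\right) = 0 \cdot 75 = 0$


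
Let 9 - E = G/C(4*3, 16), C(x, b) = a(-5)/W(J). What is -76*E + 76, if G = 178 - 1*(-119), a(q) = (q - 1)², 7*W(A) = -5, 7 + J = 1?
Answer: -7391/7 ≈ -1055.9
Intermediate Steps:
J = -6 (J = -7 + 1 = -6)
W(A) = -5/7 (W(A) = (⅐)*(-5) = -5/7)
a(q) = (-1 + q)²
G = 297 (G = 178 + 119 = 297)
C(x, b) = -252/5 (C(x, b) = (-1 - 5)²/(-5/7) = (-6)²*(-7/5) = 36*(-7/5) = -252/5)
E = 417/28 (E = 9 - 297/(-252/5) = 9 - 297*(-5)/252 = 9 - 1*(-165/28) = 9 + 165/28 = 417/28 ≈ 14.893)
-76*E + 76 = -76*417/28 + 76 = -7923/7 + 76 = -7391/7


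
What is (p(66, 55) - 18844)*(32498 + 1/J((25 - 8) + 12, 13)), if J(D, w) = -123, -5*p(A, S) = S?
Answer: -25122735105/41 ≈ -6.1275e+8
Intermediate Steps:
p(A, S) = -S/5
(p(66, 55) - 18844)*(32498 + 1/J((25 - 8) + 12, 13)) = (-⅕*55 - 18844)*(32498 + 1/(-123)) = (-11 - 18844)*(32498 - 1/123) = -18855*3997253/123 = -25122735105/41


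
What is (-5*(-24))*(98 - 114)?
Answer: -1920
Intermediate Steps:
(-5*(-24))*(98 - 114) = 120*(-16) = -1920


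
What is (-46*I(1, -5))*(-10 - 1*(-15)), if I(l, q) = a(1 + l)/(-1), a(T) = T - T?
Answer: 0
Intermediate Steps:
a(T) = 0
I(l, q) = 0 (I(l, q) = 0/(-1) = 0*(-1) = 0)
(-46*I(1, -5))*(-10 - 1*(-15)) = (-46*0)*(-10 - 1*(-15)) = 0*(-10 + 15) = 0*5 = 0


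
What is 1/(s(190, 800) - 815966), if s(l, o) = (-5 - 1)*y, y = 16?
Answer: -1/816062 ≈ -1.2254e-6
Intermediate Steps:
s(l, o) = -96 (s(l, o) = (-5 - 1)*16 = -6*16 = -96)
1/(s(190, 800) - 815966) = 1/(-96 - 815966) = 1/(-816062) = -1/816062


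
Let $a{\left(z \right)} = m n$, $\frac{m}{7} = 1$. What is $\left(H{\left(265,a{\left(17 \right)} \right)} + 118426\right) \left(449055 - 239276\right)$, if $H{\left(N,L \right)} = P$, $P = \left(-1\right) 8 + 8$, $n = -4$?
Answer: $24843287854$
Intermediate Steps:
$m = 7$ ($m = 7 \cdot 1 = 7$)
$P = 0$ ($P = -8 + 8 = 0$)
$a{\left(z \right)} = -28$ ($a{\left(z \right)} = 7 \left(-4\right) = -28$)
$H{\left(N,L \right)} = 0$
$\left(H{\left(265,a{\left(17 \right)} \right)} + 118426\right) \left(449055 - 239276\right) = \left(0 + 118426\right) \left(449055 - 239276\right) = 118426 \cdot 209779 = 24843287854$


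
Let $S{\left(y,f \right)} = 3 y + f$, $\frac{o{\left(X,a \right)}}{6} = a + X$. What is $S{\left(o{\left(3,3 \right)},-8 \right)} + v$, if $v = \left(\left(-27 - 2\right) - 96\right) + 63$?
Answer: $38$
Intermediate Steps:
$o{\left(X,a \right)} = 6 X + 6 a$ ($o{\left(X,a \right)} = 6 \left(a + X\right) = 6 \left(X + a\right) = 6 X + 6 a$)
$S{\left(y,f \right)} = f + 3 y$
$v = -62$ ($v = \left(-29 - 96\right) + 63 = -125 + 63 = -62$)
$S{\left(o{\left(3,3 \right)},-8 \right)} + v = \left(-8 + 3 \left(6 \cdot 3 + 6 \cdot 3\right)\right) - 62 = \left(-8 + 3 \left(18 + 18\right)\right) - 62 = \left(-8 + 3 \cdot 36\right) - 62 = \left(-8 + 108\right) - 62 = 100 - 62 = 38$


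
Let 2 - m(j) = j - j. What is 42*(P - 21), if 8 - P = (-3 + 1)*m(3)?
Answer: -378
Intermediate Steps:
m(j) = 2 (m(j) = 2 - (j - j) = 2 - 1*0 = 2 + 0 = 2)
P = 12 (P = 8 - (-3 + 1)*2 = 8 - (-2)*2 = 8 - 1*(-4) = 8 + 4 = 12)
42*(P - 21) = 42*(12 - 21) = 42*(-9) = -378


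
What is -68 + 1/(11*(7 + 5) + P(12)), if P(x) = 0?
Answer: -8975/132 ≈ -67.992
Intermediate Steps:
-68 + 1/(11*(7 + 5) + P(12)) = -68 + 1/(11*(7 + 5) + 0) = -68 + 1/(11*12 + 0) = -68 + 1/(132 + 0) = -68 + 1/132 = -8975/132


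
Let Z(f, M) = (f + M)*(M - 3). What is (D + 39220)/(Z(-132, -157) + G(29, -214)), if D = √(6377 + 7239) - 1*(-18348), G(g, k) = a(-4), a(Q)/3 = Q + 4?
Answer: 1799/1445 + √851/11560 ≈ 1.2475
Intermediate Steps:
Z(f, M) = (-3 + M)*(M + f) (Z(f, M) = (M + f)*(-3 + M) = (-3 + M)*(M + f))
a(Q) = 12 + 3*Q (a(Q) = 3*(Q + 4) = 3*(4 + Q) = 12 + 3*Q)
G(g, k) = 0 (G(g, k) = 12 + 3*(-4) = 12 - 12 = 0)
D = 18348 + 4*√851 (D = √13616 + 18348 = 4*√851 + 18348 = 18348 + 4*√851 ≈ 18465.)
(D + 39220)/(Z(-132, -157) + G(29, -214)) = ((18348 + 4*√851) + 39220)/(((-157)² - 3*(-157) - 3*(-132) - 157*(-132)) + 0) = (57568 + 4*√851)/((24649 + 471 + 396 + 20724) + 0) = (57568 + 4*√851)/(46240 + 0) = (57568 + 4*√851)/46240 = (57568 + 4*√851)*(1/46240) = 1799/1445 + √851/11560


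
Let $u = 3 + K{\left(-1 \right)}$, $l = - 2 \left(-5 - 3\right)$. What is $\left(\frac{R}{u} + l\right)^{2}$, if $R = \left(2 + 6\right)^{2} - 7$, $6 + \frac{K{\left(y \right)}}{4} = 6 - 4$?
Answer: $\frac{22801}{169} \approx 134.92$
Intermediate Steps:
$K{\left(y \right)} = -16$ ($K{\left(y \right)} = -24 + 4 \left(6 - 4\right) = -24 + 4 \cdot 2 = -24 + 8 = -16$)
$l = 16$ ($l = \left(-2\right) \left(-8\right) = 16$)
$u = -13$ ($u = 3 - 16 = -13$)
$R = 57$ ($R = 8^{2} - 7 = 64 - 7 = 57$)
$\left(\frac{R}{u} + l\right)^{2} = \left(\frac{57}{-13} + 16\right)^{2} = \left(57 \left(- \frac{1}{13}\right) + 16\right)^{2} = \left(- \frac{57}{13} + 16\right)^{2} = \left(\frac{151}{13}\right)^{2} = \frac{22801}{169}$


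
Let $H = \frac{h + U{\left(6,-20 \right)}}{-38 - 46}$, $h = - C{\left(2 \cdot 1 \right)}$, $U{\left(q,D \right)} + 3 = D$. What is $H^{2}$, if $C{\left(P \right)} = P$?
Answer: $\frac{625}{7056} \approx 0.088577$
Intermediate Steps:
$U{\left(q,D \right)} = -3 + D$
$h = -2$ ($h = - 2 \cdot 1 = \left(-1\right) 2 = -2$)
$H = \frac{25}{84}$ ($H = \frac{-2 - 23}{-38 - 46} = \frac{-2 - 23}{-84} = \left(-25\right) \left(- \frac{1}{84}\right) = \frac{25}{84} \approx 0.29762$)
$H^{2} = \left(\frac{25}{84}\right)^{2} = \frac{625}{7056}$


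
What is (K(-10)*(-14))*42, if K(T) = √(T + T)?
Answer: -1176*I*√5 ≈ -2629.6*I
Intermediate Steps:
K(T) = √2*√T (K(T) = √(2*T) = √2*√T)
(K(-10)*(-14))*42 = ((√2*√(-10))*(-14))*42 = ((√2*(I*√10))*(-14))*42 = ((2*I*√5)*(-14))*42 = -28*I*√5*42 = -1176*I*√5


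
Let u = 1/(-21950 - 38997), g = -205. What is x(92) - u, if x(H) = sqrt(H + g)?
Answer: 1/60947 + I*sqrt(113) ≈ 1.6408e-5 + 10.63*I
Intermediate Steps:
x(H) = sqrt(-205 + H) (x(H) = sqrt(H - 205) = sqrt(-205 + H))
u = -1/60947 (u = 1/(-60947) = -1/60947 ≈ -1.6408e-5)
x(92) - u = sqrt(-205 + 92) - 1*(-1/60947) = sqrt(-113) + 1/60947 = I*sqrt(113) + 1/60947 = 1/60947 + I*sqrt(113)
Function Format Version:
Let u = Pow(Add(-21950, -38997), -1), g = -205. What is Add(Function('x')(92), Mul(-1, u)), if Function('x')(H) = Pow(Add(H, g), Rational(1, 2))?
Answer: Add(Rational(1, 60947), Mul(I, Pow(113, Rational(1, 2)))) ≈ Add(1.6408e-5, Mul(10.630, I))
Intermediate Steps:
Function('x')(H) = Pow(Add(-205, H), Rational(1, 2)) (Function('x')(H) = Pow(Add(H, -205), Rational(1, 2)) = Pow(Add(-205, H), Rational(1, 2)))
u = Rational(-1, 60947) (u = Pow(-60947, -1) = Rational(-1, 60947) ≈ -1.6408e-5)
Add(Function('x')(92), Mul(-1, u)) = Add(Pow(Add(-205, 92), Rational(1, 2)), Mul(-1, Rational(-1, 60947))) = Add(Pow(-113, Rational(1, 2)), Rational(1, 60947)) = Add(Mul(I, Pow(113, Rational(1, 2))), Rational(1, 60947)) = Add(Rational(1, 60947), Mul(I, Pow(113, Rational(1, 2))))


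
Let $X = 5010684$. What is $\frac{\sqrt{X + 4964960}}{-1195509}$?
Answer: $- \frac{2 \sqrt{2493911}}{1195509} \approx -0.0026419$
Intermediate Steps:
$\frac{\sqrt{X + 4964960}}{-1195509} = \frac{\sqrt{5010684 + 4964960}}{-1195509} = \sqrt{9975644} \left(- \frac{1}{1195509}\right) = 2 \sqrt{2493911} \left(- \frac{1}{1195509}\right) = - \frac{2 \sqrt{2493911}}{1195509}$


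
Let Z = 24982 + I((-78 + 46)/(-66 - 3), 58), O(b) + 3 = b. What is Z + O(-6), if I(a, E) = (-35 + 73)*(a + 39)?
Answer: 1826611/69 ≈ 26473.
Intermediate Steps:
I(a, E) = 1482 + 38*a (I(a, E) = 38*(39 + a) = 1482 + 38*a)
O(b) = -3 + b
Z = 1827232/69 (Z = 24982 + (1482 + 38*((-78 + 46)/(-66 - 3))) = 24982 + (1482 + 38*(-32/(-69))) = 24982 + (1482 + 38*(-32*(-1/69))) = 24982 + (1482 + 38*(32/69)) = 24982 + (1482 + 1216/69) = 24982 + 103474/69 = 1827232/69 ≈ 26482.)
Z + O(-6) = 1827232/69 + (-3 - 6) = 1827232/69 - 9 = 1826611/69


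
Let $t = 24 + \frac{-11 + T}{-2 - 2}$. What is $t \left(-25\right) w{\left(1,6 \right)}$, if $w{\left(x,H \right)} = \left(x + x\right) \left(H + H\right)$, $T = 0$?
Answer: $-16050$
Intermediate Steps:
$w{\left(x,H \right)} = 4 H x$ ($w{\left(x,H \right)} = 2 x 2 H = 4 H x$)
$t = \frac{107}{4}$ ($t = 24 + \frac{-11 + 0}{-2 - 2} = 24 - \frac{11}{-4} = 24 - - \frac{11}{4} = 24 + \frac{11}{4} = \frac{107}{4} \approx 26.75$)
$t \left(-25\right) w{\left(1,6 \right)} = \frac{107}{4} \left(-25\right) 4 \cdot 6 \cdot 1 = \left(- \frac{2675}{4}\right) 24 = -16050$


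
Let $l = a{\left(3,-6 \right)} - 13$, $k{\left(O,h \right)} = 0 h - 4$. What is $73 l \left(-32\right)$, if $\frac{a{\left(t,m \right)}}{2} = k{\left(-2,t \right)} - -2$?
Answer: $39712$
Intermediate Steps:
$k{\left(O,h \right)} = -4$ ($k{\left(O,h \right)} = 0 - 4 = -4$)
$a{\left(t,m \right)} = -4$ ($a{\left(t,m \right)} = 2 \left(-4 - -2\right) = 2 \left(-4 + 2\right) = 2 \left(-2\right) = -4$)
$l = -17$ ($l = -4 - 13 = -17$)
$73 l \left(-32\right) = 73 \left(-17\right) \left(-32\right) = \left(-1241\right) \left(-32\right) = 39712$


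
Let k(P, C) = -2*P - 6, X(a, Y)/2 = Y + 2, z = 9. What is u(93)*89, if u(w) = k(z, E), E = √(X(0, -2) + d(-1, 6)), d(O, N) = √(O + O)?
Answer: -2136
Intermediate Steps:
d(O, N) = √2*√O (d(O, N) = √(2*O) = √2*√O)
X(a, Y) = 4 + 2*Y (X(a, Y) = 2*(Y + 2) = 2*(2 + Y) = 4 + 2*Y)
E = 2^(¼)*√I (E = √((4 + 2*(-2)) + √2*√(-1)) = √((4 - 4) + √2*I) = √(0 + I*√2) = √(I*√2) = 2^(¼)*√I ≈ 0.8409 + 0.8409*I)
k(P, C) = -6 - 2*P
u(w) = -24 (u(w) = -6 - 2*9 = -6 - 18 = -24)
u(93)*89 = -24*89 = -2136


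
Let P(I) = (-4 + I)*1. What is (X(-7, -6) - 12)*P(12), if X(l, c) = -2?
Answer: -112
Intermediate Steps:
P(I) = -4 + I
(X(-7, -6) - 12)*P(12) = (-2 - 12)*(-4 + 12) = -14*8 = -112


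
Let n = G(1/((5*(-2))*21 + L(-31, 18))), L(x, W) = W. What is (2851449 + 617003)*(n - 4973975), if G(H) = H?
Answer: -828095690628713/48 ≈ -1.7252e+13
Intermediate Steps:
n = -1/192 (n = 1/((5*(-2))*21 + 18) = 1/(-10*21 + 18) = 1/(-210 + 18) = 1/(-192) = -1/192 ≈ -0.0052083)
(2851449 + 617003)*(n - 4973975) = (2851449 + 617003)*(-1/192 - 4973975) = 3468452*(-955003201/192) = -828095690628713/48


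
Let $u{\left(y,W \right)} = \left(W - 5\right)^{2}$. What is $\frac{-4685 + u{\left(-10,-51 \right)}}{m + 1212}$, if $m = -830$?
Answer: $- \frac{1549}{382} \approx -4.055$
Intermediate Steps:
$u{\left(y,W \right)} = \left(-5 + W\right)^{2}$
$\frac{-4685 + u{\left(-10,-51 \right)}}{m + 1212} = \frac{-4685 + \left(-5 - 51\right)^{2}}{-830 + 1212} = \frac{-4685 + \left(-56\right)^{2}}{382} = \left(-4685 + 3136\right) \frac{1}{382} = \left(-1549\right) \frac{1}{382} = - \frac{1549}{382}$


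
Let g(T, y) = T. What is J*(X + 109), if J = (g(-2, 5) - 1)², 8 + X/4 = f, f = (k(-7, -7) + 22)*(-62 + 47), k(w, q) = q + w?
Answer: -3627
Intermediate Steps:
f = -120 (f = ((-7 - 7) + 22)*(-62 + 47) = (-14 + 22)*(-15) = 8*(-15) = -120)
X = -512 (X = -32 + 4*(-120) = -32 - 480 = -512)
J = 9 (J = (-2 - 1)² = (-3)² = 9)
J*(X + 109) = 9*(-512 + 109) = 9*(-403) = -3627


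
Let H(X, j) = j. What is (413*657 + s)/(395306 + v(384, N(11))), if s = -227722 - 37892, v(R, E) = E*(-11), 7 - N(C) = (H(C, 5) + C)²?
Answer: 5727/398045 ≈ 0.014388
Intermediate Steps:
N(C) = 7 - (5 + C)²
v(R, E) = -11*E
s = -265614
(413*657 + s)/(395306 + v(384, N(11))) = (413*657 - 265614)/(395306 - 11*(7 - (5 + 11)²)) = (271341 - 265614)/(395306 - 11*(7 - 1*16²)) = 5727/(395306 - 11*(7 - 1*256)) = 5727/(395306 - 11*(7 - 256)) = 5727/(395306 - 11*(-249)) = 5727/(395306 + 2739) = 5727/398045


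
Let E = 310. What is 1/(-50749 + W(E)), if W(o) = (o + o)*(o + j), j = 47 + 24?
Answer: 1/185471 ≈ 5.3917e-6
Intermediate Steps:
j = 71
W(o) = 2*o*(71 + o) (W(o) = (o + o)*(o + 71) = (2*o)*(71 + o) = 2*o*(71 + o))
1/(-50749 + W(E)) = 1/(-50749 + 2*310*(71 + 310)) = 1/(-50749 + 2*310*381) = 1/(-50749 + 236220) = 1/185471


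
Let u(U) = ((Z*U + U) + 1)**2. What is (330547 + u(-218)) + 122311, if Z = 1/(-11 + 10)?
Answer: 452859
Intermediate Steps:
Z = -1 (Z = 1/(-1) = -1)
u(U) = 1 (u(U) = ((-U + U) + 1)**2 = (0 + 1)**2 = 1**2 = 1)
(330547 + u(-218)) + 122311 = (330547 + 1) + 122311 = 330548 + 122311 = 452859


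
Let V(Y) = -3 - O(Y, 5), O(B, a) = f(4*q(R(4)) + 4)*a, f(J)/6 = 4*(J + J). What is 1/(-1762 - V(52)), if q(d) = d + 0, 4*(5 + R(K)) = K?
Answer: -1/4639 ≈ -0.00021556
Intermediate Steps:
R(K) = -5 + K/4
q(d) = d
f(J) = 48*J (f(J) = 6*(4*(J + J)) = 6*(4*(2*J)) = 6*(8*J) = 48*J)
O(B, a) = -576*a (O(B, a) = (48*(4*(-5 + (¼)*4) + 4))*a = (48*(4*(-5 + 1) + 4))*a = (48*(4*(-4) + 4))*a = (48*(-16 + 4))*a = (48*(-12))*a = -576*a)
V(Y) = 2877 (V(Y) = -3 - (-576)*5 = -3 - 1*(-2880) = -3 + 2880 = 2877)
1/(-1762 - V(52)) = 1/(-1762 - 1*2877) = 1/(-1762 - 2877) = 1/(-4639) = -1/4639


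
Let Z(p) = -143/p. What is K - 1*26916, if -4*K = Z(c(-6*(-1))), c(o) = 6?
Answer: -645841/24 ≈ -26910.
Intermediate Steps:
K = 143/24 (K = -(-143)/(4*6) = -¼*(-143/6) = 143/24 ≈ 5.9583)
K - 1*26916 = 143/24 - 1*26916 = 143/24 - 26916 = -645841/24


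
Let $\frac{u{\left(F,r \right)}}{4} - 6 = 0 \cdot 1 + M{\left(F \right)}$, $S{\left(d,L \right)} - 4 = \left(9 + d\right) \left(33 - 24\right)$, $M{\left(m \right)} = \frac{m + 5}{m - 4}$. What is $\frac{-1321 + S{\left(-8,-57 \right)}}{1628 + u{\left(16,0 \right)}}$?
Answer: $- \frac{436}{553} \approx -0.78843$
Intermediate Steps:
$M{\left(m \right)} = \frac{5 + m}{-4 + m}$
$S{\left(d,L \right)} = 85 + 9 d$ ($S{\left(d,L \right)} = 4 + \left(9 + d\right) \left(33 - 24\right) = 4 + \left(9 + d\right) 9 = 4 + \left(81 + 9 d\right) = 85 + 9 d$)
$u{\left(F,r \right)} = 24 + \frac{4 \left(5 + F\right)}{-4 + F}$ ($u{\left(F,r \right)} = 24 + 4 \left(0 \cdot 1 + \frac{5 + F}{-4 + F}\right) = 24 + 4 \left(0 + \frac{5 + F}{-4 + F}\right) = 24 + 4 \frac{5 + F}{-4 + F} = 24 + \frac{4 \left(5 + F\right)}{-4 + F}$)
$\frac{-1321 + S{\left(-8,-57 \right)}}{1628 + u{\left(16,0 \right)}} = \frac{-1321 + \left(85 + 9 \left(-8\right)\right)}{1628 + \frac{4 \left(-19 + 7 \cdot 16\right)}{-4 + 16}} = \frac{-1321 + \left(85 - 72\right)}{1628 + \frac{4 \left(-19 + 112\right)}{12}} = \frac{-1321 + 13}{1628 + 4 \cdot \frac{1}{12} \cdot 93} = - \frac{1308}{1628 + 31} = - \frac{1308}{1659} = \left(-1308\right) \frac{1}{1659} = - \frac{436}{553}$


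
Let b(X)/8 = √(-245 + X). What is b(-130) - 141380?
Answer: -141380 + 40*I*√15 ≈ -1.4138e+5 + 154.92*I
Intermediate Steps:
b(X) = 8*√(-245 + X)
b(-130) - 141380 = 8*√(-245 - 130) - 141380 = 8*√(-375) - 141380 = 8*(5*I*√15) - 141380 = 40*I*√15 - 141380 = -141380 + 40*I*√15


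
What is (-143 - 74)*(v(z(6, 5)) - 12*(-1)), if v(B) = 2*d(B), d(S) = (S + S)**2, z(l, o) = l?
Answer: -65100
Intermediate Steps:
d(S) = 4*S**2 (d(S) = (2*S)**2 = 4*S**2)
v(B) = 8*B**2 (v(B) = 2*(4*B**2) = 8*B**2)
(-143 - 74)*(v(z(6, 5)) - 12*(-1)) = (-143 - 74)*(8*6**2 - 12*(-1)) = -217*(8*36 - 1*(-12)) = -217*(288 + 12) = -217*300 = -65100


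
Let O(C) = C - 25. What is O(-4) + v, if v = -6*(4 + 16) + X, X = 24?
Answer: -125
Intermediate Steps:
v = -96 (v = -6*(4 + 16) + 24 = -6*20 + 24 = -120 + 24 = -96)
O(C) = -25 + C
O(-4) + v = (-25 - 4) - 96 = -29 - 96 = -125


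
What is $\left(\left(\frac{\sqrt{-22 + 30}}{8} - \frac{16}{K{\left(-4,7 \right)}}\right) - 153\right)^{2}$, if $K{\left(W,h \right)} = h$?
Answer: $\frac{9452601}{392} - \frac{1087 \sqrt{2}}{14} \approx 24004.0$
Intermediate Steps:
$\left(\left(\frac{\sqrt{-22 + 30}}{8} - \frac{16}{K{\left(-4,7 \right)}}\right) - 153\right)^{2} = \left(\left(\frac{\sqrt{-22 + 30}}{8} - \frac{16}{7}\right) - 153\right)^{2} = \left(\left(\sqrt{8} \cdot \frac{1}{8} - \frac{16}{7}\right) - 153\right)^{2} = \left(\left(2 \sqrt{2} \cdot \frac{1}{8} - \frac{16}{7}\right) - 153\right)^{2} = \left(\left(\frac{\sqrt{2}}{4} - \frac{16}{7}\right) - 153\right)^{2} = \left(\left(- \frac{16}{7} + \frac{\sqrt{2}}{4}\right) - 153\right)^{2} = \left(- \frac{1087}{7} + \frac{\sqrt{2}}{4}\right)^{2}$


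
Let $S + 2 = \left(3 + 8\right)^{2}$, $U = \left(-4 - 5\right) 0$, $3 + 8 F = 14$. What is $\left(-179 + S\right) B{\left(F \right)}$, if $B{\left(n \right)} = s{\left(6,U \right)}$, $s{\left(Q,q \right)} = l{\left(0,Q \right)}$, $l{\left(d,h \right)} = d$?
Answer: $0$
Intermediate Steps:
$F = \frac{11}{8}$ ($F = - \frac{3}{8} + \frac{1}{8} \cdot 14 = - \frac{3}{8} + \frac{7}{4} = \frac{11}{8} \approx 1.375$)
$U = 0$ ($U = \left(-9\right) 0 = 0$)
$s{\left(Q,q \right)} = 0$
$B{\left(n \right)} = 0$
$S = 119$ ($S = -2 + \left(3 + 8\right)^{2} = -2 + 11^{2} = -2 + 121 = 119$)
$\left(-179 + S\right) B{\left(F \right)} = \left(-179 + 119\right) 0 = \left(-60\right) 0 = 0$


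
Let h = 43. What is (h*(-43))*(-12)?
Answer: 22188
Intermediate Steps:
(h*(-43))*(-12) = (43*(-43))*(-12) = -1849*(-12) = 22188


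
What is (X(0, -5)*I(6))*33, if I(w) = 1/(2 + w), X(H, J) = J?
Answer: -165/8 ≈ -20.625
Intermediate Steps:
(X(0, -5)*I(6))*33 = -5/(2 + 6)*33 = -5/8*33 = -165/8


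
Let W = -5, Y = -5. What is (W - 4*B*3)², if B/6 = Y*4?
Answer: 2059225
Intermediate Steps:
B = -120 (B = 6*(-5*4) = 6*(-20) = -120)
(W - 4*B*3)² = (-5 - 4*(-120)*3)² = (-5 + 480*3)² = (-5 + 1440)² = 1435² = 2059225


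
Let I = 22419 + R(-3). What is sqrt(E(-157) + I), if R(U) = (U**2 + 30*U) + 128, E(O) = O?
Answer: sqrt(22309) ≈ 149.36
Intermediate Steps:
R(U) = 128 + U**2 + 30*U
I = 22466 (I = 22419 + (128 + (-3)**2 + 30*(-3)) = 22419 + (128 + 9 - 90) = 22419 + 47 = 22466)
sqrt(E(-157) + I) = sqrt(-157 + 22466) = sqrt(22309)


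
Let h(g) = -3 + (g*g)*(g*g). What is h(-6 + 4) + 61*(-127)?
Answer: -7734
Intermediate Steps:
h(g) = -3 + g⁴ (h(g) = -3 + g²*g² = -3 + g⁴)
h(-6 + 4) + 61*(-127) = (-3 + (-6 + 4)⁴) + 61*(-127) = (-3 + (-2)⁴) - 7747 = (-3 + 16) - 7747 = 13 - 7747 = -7734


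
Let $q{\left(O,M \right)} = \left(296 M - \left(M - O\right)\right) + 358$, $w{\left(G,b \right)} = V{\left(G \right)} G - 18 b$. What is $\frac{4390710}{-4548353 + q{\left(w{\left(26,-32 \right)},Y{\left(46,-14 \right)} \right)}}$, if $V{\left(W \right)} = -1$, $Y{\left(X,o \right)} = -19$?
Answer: $- \frac{439071}{455305} \approx -0.96434$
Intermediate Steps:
$w{\left(G,b \right)} = - G - 18 b$
$q{\left(O,M \right)} = 358 + O + 295 M$ ($q{\left(O,M \right)} = \left(O + 295 M\right) + 358 = 358 + O + 295 M$)
$\frac{4390710}{-4548353 + q{\left(w{\left(26,-32 \right)},Y{\left(46,-14 \right)} \right)}} = \frac{4390710}{-4548353 + \left(358 - -550 + 295 \left(-19\right)\right)} = \frac{4390710}{-4548353 + \left(358 + \left(-26 + 576\right) - 5605\right)} = \frac{4390710}{-4548353 + \left(358 + 550 - 5605\right)} = \frac{4390710}{-4548353 - 4697} = \frac{4390710}{-4553050} = 4390710 \left(- \frac{1}{4553050}\right) = - \frac{439071}{455305}$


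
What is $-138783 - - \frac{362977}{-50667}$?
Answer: $- \frac{7032081238}{50667} \approx -1.3879 \cdot 10^{5}$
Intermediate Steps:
$-138783 - - \frac{362977}{-50667} = -138783 - \left(-362977\right) \left(- \frac{1}{50667}\right) = -138783 - \frac{362977}{50667} = - \frac{7032081238}{50667}$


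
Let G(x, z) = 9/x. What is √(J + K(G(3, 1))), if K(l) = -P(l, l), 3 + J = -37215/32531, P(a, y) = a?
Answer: I*√7560236931/32531 ≈ 2.6728*I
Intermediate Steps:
J = -134808/32531 (J = -3 - 37215/32531 = -134808/32531 ≈ -4.1440)
K(l) = -l
√(J + K(G(3, 1))) = √(-134808/32531 - 9/3) = √(-134808/32531 - 1*3) = √(-134808/32531 - 3) = √(-232401/32531) = I*√7560236931/32531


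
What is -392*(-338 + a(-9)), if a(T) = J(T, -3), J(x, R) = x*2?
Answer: 139552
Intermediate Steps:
J(x, R) = 2*x
a(T) = 2*T
-392*(-338 + a(-9)) = -392*(-338 + 2*(-9)) = -392*(-338 - 18) = -392*(-356) = 139552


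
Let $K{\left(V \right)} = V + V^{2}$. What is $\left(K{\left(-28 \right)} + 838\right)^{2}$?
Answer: $2540836$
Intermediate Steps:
$\left(K{\left(-28 \right)} + 838\right)^{2} = \left(- 28 \left(1 - 28\right) + 838\right)^{2} = \left(\left(-28\right) \left(-27\right) + 838\right)^{2} = \left(756 + 838\right)^{2} = 1594^{2} = 2540836$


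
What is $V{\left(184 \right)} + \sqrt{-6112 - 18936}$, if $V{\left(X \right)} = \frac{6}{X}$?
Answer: $\frac{3}{92} + 2 i \sqrt{6262} \approx 0.032609 + 158.27 i$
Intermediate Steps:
$V{\left(184 \right)} + \sqrt{-6112 - 18936} = \frac{6}{184} + \sqrt{-6112 - 18936} = 6 \cdot \frac{1}{184} + \sqrt{-25048} = \frac{3}{92} + 2 i \sqrt{6262}$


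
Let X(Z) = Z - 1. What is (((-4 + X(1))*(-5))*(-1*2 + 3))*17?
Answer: 340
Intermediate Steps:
X(Z) = -1 + Z
(((-4 + X(1))*(-5))*(-1*2 + 3))*17 = (((-4 + (-1 + 1))*(-5))*(-1*2 + 3))*17 = (((-4 + 0)*(-5))*(-2 + 3))*17 = (-4*(-5)*1)*17 = (20*1)*17 = 20*17 = 340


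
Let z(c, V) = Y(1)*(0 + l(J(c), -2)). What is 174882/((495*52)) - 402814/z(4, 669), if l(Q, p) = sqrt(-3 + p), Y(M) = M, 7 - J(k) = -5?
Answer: 29147/4290 + 402814*I*sqrt(5)/5 ≈ 6.7942 + 1.8014e+5*I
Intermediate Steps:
J(k) = 12 (J(k) = 7 - 1*(-5) = 7 + 5 = 12)
z(c, V) = I*sqrt(5) (z(c, V) = 1*(0 + sqrt(-3 - 2)) = 1*(0 + sqrt(-5)) = 1*(0 + I*sqrt(5)) = 1*(I*sqrt(5)) = I*sqrt(5))
174882/((495*52)) - 402814/z(4, 669) = 174882/((495*52)) - 402814*(-I*sqrt(5)/5) = 174882/25740 - (-402814)*I*sqrt(5)/5 = 174882*(1/25740) + 402814*I*sqrt(5)/5 = 29147/4290 + 402814*I*sqrt(5)/5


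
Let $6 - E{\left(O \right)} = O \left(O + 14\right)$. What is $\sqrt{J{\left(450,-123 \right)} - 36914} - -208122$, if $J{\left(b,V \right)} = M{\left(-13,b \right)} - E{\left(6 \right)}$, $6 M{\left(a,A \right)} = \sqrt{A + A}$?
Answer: $208122 + i \sqrt{36795} \approx 2.0812 \cdot 10^{5} + 191.82 i$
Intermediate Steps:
$E{\left(O \right)} = 6 - O \left(14 + O\right)$ ($E{\left(O \right)} = 6 - O \left(O + 14\right) = 6 - O \left(14 + O\right)$)
$M{\left(a,A \right)} = \frac{\sqrt{2} \sqrt{A}}{6}$ ($M{\left(a,A \right)} = \frac{\sqrt{A + A}}{6} = \frac{\sqrt{2 A}}{6} = \frac{\sqrt{2} \sqrt{A}}{6}$)
$J{\left(b,V \right)} = 114 + \frac{\sqrt{2} \sqrt{b}}{6}$ ($J{\left(b,V \right)} = \frac{\sqrt{2} \sqrt{b}}{6} - \left(6 - 6^{2} - 84\right) = \frac{\sqrt{2} \sqrt{b}}{6} - \left(6 - 36 - 84\right) = \frac{\sqrt{2} \sqrt{b}}{6} - -114 = \frac{\sqrt{2} \sqrt{b}}{6} + 114 = 114 + \frac{\sqrt{2} \sqrt{b}}{6}$)
$\sqrt{J{\left(450,-123 \right)} - 36914} - -208122 = \sqrt{\left(114 + \frac{\sqrt{2} \sqrt{450}}{6}\right) - 36914} - -208122 = \sqrt{\left(114 + \frac{\sqrt{2} \cdot 15 \sqrt{2}}{6}\right) - 36914} + 208122 = \sqrt{\left(114 + 5\right) - 36914} + 208122 = \sqrt{119 - 36914} + 208122 = \sqrt{-36795} + 208122 = i \sqrt{36795} + 208122 = 208122 + i \sqrt{36795}$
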